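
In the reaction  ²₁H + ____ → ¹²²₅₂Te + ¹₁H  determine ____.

Te-121

Conserve mass number: 2 + A = 122 + 1, so A = 121.
Conserve atomic number: 1 + Z = 52 + 1, so Z = 52.
Z = 52 is tellurium, so the species is ¹²¹₅₂Te.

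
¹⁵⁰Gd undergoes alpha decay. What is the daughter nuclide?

Alpha decay: mass number changes by -4, atomic number by -2.
A: 150 − 4 = 146; Z: 64 − 2 = 62.
Z = 62 is samarium, so the daughter is ¹⁴⁶Sm.

Sm-146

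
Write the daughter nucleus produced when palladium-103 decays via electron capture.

Electron capture: mass number changes by +0, atomic number by -1.
A: 103 = 103; Z: 46 − 1 = 45.
Z = 45 is rhodium, so the daughter is rhodium-103.

Rh-103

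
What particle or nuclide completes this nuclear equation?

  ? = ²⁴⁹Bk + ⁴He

Conserve mass number: A = 249 + 4, so A = 253.
Conserve atomic number: Z = 97 + 2, so Z = 99.
Z = 99 is einsteinium, so the species is ²⁵³Es.

Es-253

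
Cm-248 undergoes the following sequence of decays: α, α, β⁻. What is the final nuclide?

Np-240

Start: (A, Z) = (248, 96).
After α: (244, 94).
After α: (240, 92).
After β⁻: (240, 93).
Z = 93 is neptunium.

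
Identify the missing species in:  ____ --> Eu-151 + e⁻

Sm-151

Conserve mass number: A = 151 + 0, so A = 151.
Conserve atomic number: Z = 63 − 1, so Z = 62.
Z = 62 is samarium, so the species is Sm-151.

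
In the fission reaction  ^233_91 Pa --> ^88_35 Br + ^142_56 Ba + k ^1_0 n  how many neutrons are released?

3

Conserve mass number: 233 = 88 + 142 + k, so k = 233 − 230 = 3.
Check atomic number: 91 = 35 + 56 + 0 = 91. ✓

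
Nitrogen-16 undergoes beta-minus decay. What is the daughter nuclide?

Beta-minus decay: mass number changes by +0, atomic number by +1.
A: 16 = 16; Z: 7 + 1 = 8.
Z = 8 is oxygen, so the daughter is oxygen-16.

O-16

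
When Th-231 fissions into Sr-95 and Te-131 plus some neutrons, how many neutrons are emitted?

Conserve mass number: 231 = 95 + 131 + k, so k = 231 − 226 = 5.
Check atomic number: 90 = 38 + 52 + 0 = 90. ✓

5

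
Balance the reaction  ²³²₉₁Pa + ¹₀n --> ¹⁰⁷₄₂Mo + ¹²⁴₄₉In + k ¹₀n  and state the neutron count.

Conserve mass number: 233 = 107 + 124 + k, so k = 233 − 231 = 2.
Check atomic number: 91 = 42 + 49 + 0 = 91. ✓

2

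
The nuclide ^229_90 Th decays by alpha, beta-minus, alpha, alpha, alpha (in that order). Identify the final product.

Start: (A, Z) = (229, 90).
After α: (225, 88).
After β⁻: (225, 89).
After α: (221, 87).
After α: (217, 85).
After α: (213, 83).
Z = 83 is bismuth.

Bi-213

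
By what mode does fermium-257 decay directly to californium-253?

alpha decay

ΔA = 253 − 257 = -4; ΔZ = 98 − 100 = -2.
A drops by 4 and Z drops by 2 — the signature of alpha emission.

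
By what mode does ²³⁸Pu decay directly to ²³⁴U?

alpha decay

ΔA = 234 − 238 = -4; ΔZ = 92 − 94 = -2.
A drops by 4 and Z drops by 2 — the signature of alpha emission.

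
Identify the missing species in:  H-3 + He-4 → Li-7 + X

gamma ray

Conserve mass number: 3 + 4 = 7 + A, so A = 0.
Conserve atomic number: 1 + 2 = 3 + Z, so Z = 0.
A = 0 and Z = 0 is γ — a gamma ray.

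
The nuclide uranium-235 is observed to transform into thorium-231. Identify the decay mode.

alpha decay

ΔA = 231 − 235 = -4; ΔZ = 90 − 92 = -2.
A drops by 4 and Z drops by 2 — the signature of alpha emission.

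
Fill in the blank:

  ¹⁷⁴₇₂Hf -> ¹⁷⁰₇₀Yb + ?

Conserve mass number: 174 = 170 + A, so A = 4.
Conserve atomic number: 72 = 70 + Z, so Z = 2.
A = 4 and Z = 2 is ⁴₂He — an alpha particle.

alpha particle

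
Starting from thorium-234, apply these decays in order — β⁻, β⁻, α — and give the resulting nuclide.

Th-230

Start: (A, Z) = (234, 90).
After β⁻: (234, 91).
After β⁻: (234, 92).
After α: (230, 90).
Z = 90 is thorium.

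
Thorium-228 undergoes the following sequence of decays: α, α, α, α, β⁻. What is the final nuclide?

Bi-212

Start: (A, Z) = (228, 90).
After α: (224, 88).
After α: (220, 86).
After α: (216, 84).
After α: (212, 82).
After β⁻: (212, 83).
Z = 83 is bismuth.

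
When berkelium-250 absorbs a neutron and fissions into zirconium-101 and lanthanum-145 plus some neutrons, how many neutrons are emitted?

Conserve mass number: 251 = 101 + 145 + k, so k = 251 − 246 = 5.
Check atomic number: 97 = 40 + 57 + 0 = 97. ✓

5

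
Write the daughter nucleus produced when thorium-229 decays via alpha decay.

Ra-225

Alpha decay: mass number changes by -4, atomic number by -2.
A: 229 − 4 = 225; Z: 90 − 2 = 88.
Z = 88 is radium, so the daughter is radium-225.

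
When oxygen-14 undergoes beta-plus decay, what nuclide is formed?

Beta-plus decay: mass number changes by +0, atomic number by -1.
A: 14 = 14; Z: 8 − 1 = 7.
Z = 7 is nitrogen, so the daughter is nitrogen-14.

N-14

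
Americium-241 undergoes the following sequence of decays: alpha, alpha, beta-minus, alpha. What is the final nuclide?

Start: (A, Z) = (241, 95).
After α: (237, 93).
After α: (233, 91).
After β⁻: (233, 92).
After α: (229, 90).
Z = 90 is thorium.

Th-229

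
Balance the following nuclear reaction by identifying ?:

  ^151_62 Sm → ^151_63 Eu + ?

Conserve mass number: 151 = 151 + A, so A = 0.
Conserve atomic number: 62 = 63 + Z, so Z = -1.
A = 0 and Z = -1 is ^0_-1 e — a beta-minus particle.

beta-minus particle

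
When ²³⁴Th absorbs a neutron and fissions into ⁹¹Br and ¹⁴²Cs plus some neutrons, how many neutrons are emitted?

Conserve mass number: 235 = 91 + 142 + k, so k = 235 − 233 = 2.
Check atomic number: 90 = 35 + 55 + 0 = 90. ✓

2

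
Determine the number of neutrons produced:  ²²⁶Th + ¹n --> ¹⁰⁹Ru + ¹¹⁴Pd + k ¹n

Conserve mass number: 227 = 109 + 114 + k, so k = 227 − 223 = 4.
Check atomic number: 90 = 44 + 46 + 0 = 90. ✓

4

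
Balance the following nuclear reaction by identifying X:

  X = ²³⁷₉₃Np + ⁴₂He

Am-241

Conserve mass number: A = 237 + 4, so A = 241.
Conserve atomic number: Z = 93 + 2, so Z = 95.
Z = 95 is americium, so the species is ²⁴¹₉₅Am.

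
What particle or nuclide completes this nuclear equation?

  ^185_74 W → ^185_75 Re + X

Conserve mass number: 185 = 185 + A, so A = 0.
Conserve atomic number: 74 = 75 + Z, so Z = -1.
A = 0 and Z = -1 is ^0_-1 e — a beta-minus particle.

beta-minus particle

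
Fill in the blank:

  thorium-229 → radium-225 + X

alpha particle

Conserve mass number: 229 = 225 + A, so A = 4.
Conserve atomic number: 90 = 88 + Z, so Z = 2.
A = 4 and Z = 2 is helium-4 — an alpha particle.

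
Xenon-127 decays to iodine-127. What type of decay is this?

ΔA = 127 − 127 = 0; ΔZ = 53 − 54 = -1.
A is unchanged and Z drops by 1 — a proton has become a neutron (β⁺ emission or electron capture).

beta-plus decay or electron capture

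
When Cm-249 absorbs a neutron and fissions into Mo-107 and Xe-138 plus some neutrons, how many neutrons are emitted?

Conserve mass number: 250 = 107 + 138 + k, so k = 250 − 245 = 5.
Check atomic number: 96 = 42 + 54 + 0 = 96. ✓

5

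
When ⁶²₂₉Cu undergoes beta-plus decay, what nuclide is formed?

Ni-62

Beta-plus decay: mass number changes by +0, atomic number by -1.
A: 62 = 62; Z: 29 − 1 = 28.
Z = 28 is nickel, so the daughter is ⁶²₂₈Ni.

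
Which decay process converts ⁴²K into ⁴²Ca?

ΔA = 42 − 42 = 0; ΔZ = 20 − 19 = +1.
A is unchanged and Z rises by 1 — a neutron has become a proton (β⁻ decay).

beta-minus decay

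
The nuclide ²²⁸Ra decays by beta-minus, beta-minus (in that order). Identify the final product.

Th-228

Start: (A, Z) = (228, 88).
After β⁻: (228, 89).
After β⁻: (228, 90).
Z = 90 is thorium.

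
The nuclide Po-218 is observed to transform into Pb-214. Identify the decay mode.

ΔA = 214 − 218 = -4; ΔZ = 82 − 84 = -2.
A drops by 4 and Z drops by 2 — the signature of alpha emission.

alpha decay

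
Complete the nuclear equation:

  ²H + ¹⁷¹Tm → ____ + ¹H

Tm-172

Conserve mass number: 2 + 171 = A + 1, so A = 172.
Conserve atomic number: 1 + 69 = Z + 1, so Z = 69.
Z = 69 is thulium, so the species is ¹⁷²Tm.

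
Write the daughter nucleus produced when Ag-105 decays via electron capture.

Pd-105

Electron capture: mass number changes by +0, atomic number by -1.
A: 105 = 105; Z: 47 − 1 = 46.
Z = 46 is palladium, so the daughter is Pd-105.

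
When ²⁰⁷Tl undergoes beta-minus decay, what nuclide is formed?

Pb-207

Beta-minus decay: mass number changes by +0, atomic number by +1.
A: 207 = 207; Z: 81 + 1 = 82.
Z = 82 is lead, so the daughter is ²⁰⁷Pb.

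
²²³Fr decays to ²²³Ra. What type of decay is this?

ΔA = 223 − 223 = 0; ΔZ = 88 − 87 = +1.
A is unchanged and Z rises by 1 — a neutron has become a proton (β⁻ decay).

beta-minus decay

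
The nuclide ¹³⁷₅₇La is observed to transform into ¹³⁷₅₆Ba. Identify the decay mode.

beta-plus decay or electron capture

ΔA = 137 − 137 = 0; ΔZ = 56 − 57 = -1.
A is unchanged and Z drops by 1 — a proton has become a neutron (β⁺ emission or electron capture).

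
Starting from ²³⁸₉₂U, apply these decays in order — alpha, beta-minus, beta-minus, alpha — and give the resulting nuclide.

Start: (A, Z) = (238, 92).
After α: (234, 90).
After β⁻: (234, 91).
After β⁻: (234, 92).
After α: (230, 90).
Z = 90 is thorium.

Th-230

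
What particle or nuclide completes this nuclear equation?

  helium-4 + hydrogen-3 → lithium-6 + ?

neutron

Conserve mass number: 4 + 3 = 6 + A, so A = 1.
Conserve atomic number: 2 + 1 = 3 + Z, so Z = 0.
A = 1 and Z = 0 is neutron — a neutron.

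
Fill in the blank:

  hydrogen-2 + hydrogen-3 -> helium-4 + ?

neutron

Conserve mass number: 2 + 3 = 4 + A, so A = 1.
Conserve atomic number: 1 + 1 = 2 + Z, so Z = 0.
A = 1 and Z = 0 is neutron — a neutron.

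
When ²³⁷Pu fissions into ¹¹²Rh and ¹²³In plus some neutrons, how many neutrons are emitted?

2

Conserve mass number: 237 = 112 + 123 + k, so k = 237 − 235 = 2.
Check atomic number: 94 = 45 + 49 + 0 = 94. ✓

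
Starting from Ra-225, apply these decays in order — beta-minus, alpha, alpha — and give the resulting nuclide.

At-217

Start: (A, Z) = (225, 88).
After β⁻: (225, 89).
After α: (221, 87).
After α: (217, 85).
Z = 85 is astatine.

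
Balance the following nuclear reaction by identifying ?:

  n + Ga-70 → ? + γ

Ga-71

Conserve mass number: 1 + 70 = A + 0, so A = 71.
Conserve atomic number: 0 + 31 = Z + 0, so Z = 31.
Z = 31 is gallium, so the species is Ga-71.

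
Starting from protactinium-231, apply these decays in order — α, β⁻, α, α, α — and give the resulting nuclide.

Start: (A, Z) = (231, 91).
After α: (227, 89).
After β⁻: (227, 90).
After α: (223, 88).
After α: (219, 86).
After α: (215, 84).
Z = 84 is polonium.

Po-215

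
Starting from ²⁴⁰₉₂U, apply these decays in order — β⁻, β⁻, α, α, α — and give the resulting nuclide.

Start: (A, Z) = (240, 92).
After β⁻: (240, 93).
After β⁻: (240, 94).
After α: (236, 92).
After α: (232, 90).
After α: (228, 88).
Z = 88 is radium.

Ra-228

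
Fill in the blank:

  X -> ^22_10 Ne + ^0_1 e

Conserve mass number: A = 22 + 0, so A = 22.
Conserve atomic number: Z = 10 + 1, so Z = 11.
Z = 11 is sodium, so the species is ^22_11 Na.

Na-22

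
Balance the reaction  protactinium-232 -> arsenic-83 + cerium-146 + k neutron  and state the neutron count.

Conserve mass number: 232 = 83 + 146 + k, so k = 232 − 229 = 3.
Check atomic number: 91 = 33 + 58 + 0 = 91. ✓

3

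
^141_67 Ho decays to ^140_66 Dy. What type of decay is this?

ΔA = 140 − 141 = -1; ΔZ = 66 − 67 = -1.
A drops by 1 and Z drops by 1 — a proton was emitted.

proton emission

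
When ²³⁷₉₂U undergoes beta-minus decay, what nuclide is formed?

Np-237

Beta-minus decay: mass number changes by +0, atomic number by +1.
A: 237 = 237; Z: 92 + 1 = 93.
Z = 93 is neptunium, so the daughter is ²³⁷₉₃Np.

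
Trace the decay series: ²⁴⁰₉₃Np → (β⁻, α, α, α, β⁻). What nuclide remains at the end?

Start: (A, Z) = (240, 93).
After β⁻: (240, 94).
After α: (236, 92).
After α: (232, 90).
After α: (228, 88).
After β⁻: (228, 89).
Z = 89 is actinium.

Ac-228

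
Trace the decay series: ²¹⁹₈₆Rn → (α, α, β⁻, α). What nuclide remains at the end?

Tl-207

Start: (A, Z) = (219, 86).
After α: (215, 84).
After α: (211, 82).
After β⁻: (211, 83).
After α: (207, 81).
Z = 81 is thallium.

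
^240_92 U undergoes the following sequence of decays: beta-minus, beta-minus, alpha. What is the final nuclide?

Start: (A, Z) = (240, 92).
After β⁻: (240, 93).
After β⁻: (240, 94).
After α: (236, 92).
Z = 92 is uranium.

U-236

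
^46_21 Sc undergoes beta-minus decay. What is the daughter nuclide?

Beta-minus decay: mass number changes by +0, atomic number by +1.
A: 46 = 46; Z: 21 + 1 = 22.
Z = 22 is titanium, so the daughter is ^46_22 Ti.

Ti-46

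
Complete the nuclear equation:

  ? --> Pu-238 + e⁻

Np-238

Conserve mass number: A = 238 + 0, so A = 238.
Conserve atomic number: Z = 94 − 1, so Z = 93.
Z = 93 is neptunium, so the species is Np-238.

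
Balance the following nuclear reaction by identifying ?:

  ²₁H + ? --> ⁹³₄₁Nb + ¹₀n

Conserve mass number: 2 + A = 93 + 1, so A = 92.
Conserve atomic number: 1 + Z = 41 + 0, so Z = 40.
Z = 40 is zirconium, so the species is ⁹²₄₀Zr.

Zr-92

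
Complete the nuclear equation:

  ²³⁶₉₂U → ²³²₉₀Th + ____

Conserve mass number: 236 = 232 + A, so A = 4.
Conserve atomic number: 92 = 90 + Z, so Z = 2.
A = 4 and Z = 2 is ⁴₂He — an alpha particle.

alpha particle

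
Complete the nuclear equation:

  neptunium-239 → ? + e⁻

Pu-239

Conserve mass number: 239 = A + 0, so A = 239.
Conserve atomic number: 93 = Z − 1, so Z = 94.
Z = 94 is plutonium, so the species is plutonium-239.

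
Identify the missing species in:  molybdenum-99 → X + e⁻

Conserve mass number: 99 = A + 0, so A = 99.
Conserve atomic number: 42 = Z − 1, so Z = 43.
Z = 43 is technetium, so the species is technetium-99.

Tc-99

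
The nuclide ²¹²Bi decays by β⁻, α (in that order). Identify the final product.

Start: (A, Z) = (212, 83).
After β⁻: (212, 84).
After α: (208, 82).
Z = 82 is lead.

Pb-208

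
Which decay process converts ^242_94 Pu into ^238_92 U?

ΔA = 238 − 242 = -4; ΔZ = 92 − 94 = -2.
A drops by 4 and Z drops by 2 — the signature of alpha emission.

alpha decay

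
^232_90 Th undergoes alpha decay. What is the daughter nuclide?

Alpha decay: mass number changes by -4, atomic number by -2.
A: 232 − 4 = 228; Z: 90 − 2 = 88.
Z = 88 is radium, so the daughter is ^228_88 Ra.

Ra-228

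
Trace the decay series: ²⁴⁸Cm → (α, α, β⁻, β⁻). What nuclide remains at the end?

Pu-240

Start: (A, Z) = (248, 96).
After α: (244, 94).
After α: (240, 92).
After β⁻: (240, 93).
After β⁻: (240, 94).
Z = 94 is plutonium.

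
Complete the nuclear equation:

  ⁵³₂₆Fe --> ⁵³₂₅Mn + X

Conserve mass number: 53 = 53 + A, so A = 0.
Conserve atomic number: 26 = 25 + Z, so Z = 1.
A = 0 and Z = 1 is ⁰₁e — a positron.

positron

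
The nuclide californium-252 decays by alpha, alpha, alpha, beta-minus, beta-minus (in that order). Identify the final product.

Start: (A, Z) = (252, 98).
After α: (248, 96).
After α: (244, 94).
After α: (240, 92).
After β⁻: (240, 93).
After β⁻: (240, 94).
Z = 94 is plutonium.

Pu-240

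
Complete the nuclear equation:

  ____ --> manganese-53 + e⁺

Conserve mass number: A = 53 + 0, so A = 53.
Conserve atomic number: Z = 25 + 1, so Z = 26.
Z = 26 is iron, so the species is iron-53.

Fe-53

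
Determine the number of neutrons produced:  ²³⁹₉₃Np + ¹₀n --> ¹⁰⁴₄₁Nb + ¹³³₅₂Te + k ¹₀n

3

Conserve mass number: 240 = 104 + 133 + k, so k = 240 − 237 = 3.
Check atomic number: 93 = 41 + 52 + 0 = 93. ✓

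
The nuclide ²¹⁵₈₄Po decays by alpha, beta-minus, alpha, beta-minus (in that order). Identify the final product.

Pb-207

Start: (A, Z) = (215, 84).
After α: (211, 82).
After β⁻: (211, 83).
After α: (207, 81).
After β⁻: (207, 82).
Z = 82 is lead.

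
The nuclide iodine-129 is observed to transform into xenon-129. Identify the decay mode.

beta-minus decay

ΔA = 129 − 129 = 0; ΔZ = 54 − 53 = +1.
A is unchanged and Z rises by 1 — a neutron has become a proton (β⁻ decay).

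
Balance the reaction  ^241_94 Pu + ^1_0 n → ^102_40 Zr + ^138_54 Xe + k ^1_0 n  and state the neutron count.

2

Conserve mass number: 242 = 102 + 138 + k, so k = 242 − 240 = 2.
Check atomic number: 94 = 40 + 54 + 0 = 94. ✓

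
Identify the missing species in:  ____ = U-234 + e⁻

Conserve mass number: A = 234 + 0, so A = 234.
Conserve atomic number: Z = 92 − 1, so Z = 91.
Z = 91 is protactinium, so the species is Pa-234.

Pa-234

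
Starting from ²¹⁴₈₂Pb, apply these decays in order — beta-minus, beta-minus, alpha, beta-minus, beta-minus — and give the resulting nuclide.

Po-210

Start: (A, Z) = (214, 82).
After β⁻: (214, 83).
After β⁻: (214, 84).
After α: (210, 82).
After β⁻: (210, 83).
After β⁻: (210, 84).
Z = 84 is polonium.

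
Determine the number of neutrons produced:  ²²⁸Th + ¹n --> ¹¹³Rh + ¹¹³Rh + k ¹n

Conserve mass number: 229 = 113 + 113 + k, so k = 229 − 226 = 3.
Check atomic number: 90 = 45 + 45 + 0 = 90. ✓

3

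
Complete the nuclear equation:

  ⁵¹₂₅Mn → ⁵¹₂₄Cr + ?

positron

Conserve mass number: 51 = 51 + A, so A = 0.
Conserve atomic number: 25 = 24 + Z, so Z = 1.
A = 0 and Z = 1 is ⁰₁e — a positron.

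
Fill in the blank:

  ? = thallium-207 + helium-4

Conserve mass number: A = 207 + 4, so A = 211.
Conserve atomic number: Z = 81 + 2, so Z = 83.
Z = 83 is bismuth, so the species is bismuth-211.

Bi-211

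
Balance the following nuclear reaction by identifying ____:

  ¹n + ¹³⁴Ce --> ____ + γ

Ce-135

Conserve mass number: 1 + 134 = A + 0, so A = 135.
Conserve atomic number: 0 + 58 = Z + 0, so Z = 58.
Z = 58 is cerium, so the species is ¹³⁵Ce.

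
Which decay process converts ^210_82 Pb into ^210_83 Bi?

beta-minus decay

ΔA = 210 − 210 = 0; ΔZ = 83 − 82 = +1.
A is unchanged and Z rises by 1 — a neutron has become a proton (β⁻ decay).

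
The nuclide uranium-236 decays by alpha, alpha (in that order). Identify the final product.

Ra-228

Start: (A, Z) = (236, 92).
After α: (232, 90).
After α: (228, 88).
Z = 88 is radium.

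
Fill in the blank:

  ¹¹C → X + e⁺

B-11

Conserve mass number: 11 = A + 0, so A = 11.
Conserve atomic number: 6 = Z + 1, so Z = 5.
Z = 5 is boron, so the species is ¹¹B.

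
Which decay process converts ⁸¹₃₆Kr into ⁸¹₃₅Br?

ΔA = 81 − 81 = 0; ΔZ = 35 − 36 = -1.
A is unchanged and Z drops by 1 — a proton has become a neutron (β⁺ emission or electron capture).

beta-plus decay or electron capture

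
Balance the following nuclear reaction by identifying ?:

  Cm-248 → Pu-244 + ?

Conserve mass number: 248 = 244 + A, so A = 4.
Conserve atomic number: 96 = 94 + Z, so Z = 2.
A = 4 and Z = 2 is He-4 — an alpha particle.

alpha particle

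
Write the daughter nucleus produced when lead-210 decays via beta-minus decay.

Bi-210

Beta-minus decay: mass number changes by +0, atomic number by +1.
A: 210 = 210; Z: 82 + 1 = 83.
Z = 83 is bismuth, so the daughter is bismuth-210.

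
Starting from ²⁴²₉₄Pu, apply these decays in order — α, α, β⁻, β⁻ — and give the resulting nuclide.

U-234

Start: (A, Z) = (242, 94).
After α: (238, 92).
After α: (234, 90).
After β⁻: (234, 91).
After β⁻: (234, 92).
Z = 92 is uranium.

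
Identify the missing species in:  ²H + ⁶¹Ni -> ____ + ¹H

Ni-62

Conserve mass number: 2 + 61 = A + 1, so A = 62.
Conserve atomic number: 1 + 28 = Z + 1, so Z = 28.
Z = 28 is nickel, so the species is ⁶²Ni.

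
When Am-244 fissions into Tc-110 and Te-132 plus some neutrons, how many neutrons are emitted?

Conserve mass number: 244 = 110 + 132 + k, so k = 244 − 242 = 2.
Check atomic number: 95 = 43 + 52 + 0 = 95. ✓

2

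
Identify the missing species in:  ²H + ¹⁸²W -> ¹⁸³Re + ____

Conserve mass number: 2 + 182 = 183 + A, so A = 1.
Conserve atomic number: 1 + 74 = 75 + Z, so Z = 0.
A = 1 and Z = 0 is ¹n — a neutron.

neutron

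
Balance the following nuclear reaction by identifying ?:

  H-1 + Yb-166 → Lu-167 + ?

gamma ray

Conserve mass number: 1 + 166 = 167 + A, so A = 0.
Conserve atomic number: 1 + 70 = 71 + Z, so Z = 0.
A = 0 and Z = 0 is γ — a gamma ray.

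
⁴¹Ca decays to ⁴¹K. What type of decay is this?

ΔA = 41 − 41 = 0; ΔZ = 19 − 20 = -1.
A is unchanged and Z drops by 1 — a proton has become a neutron (β⁺ emission or electron capture).

beta-plus decay or electron capture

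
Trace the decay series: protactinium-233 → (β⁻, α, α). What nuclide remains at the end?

Ra-225

Start: (A, Z) = (233, 91).
After β⁻: (233, 92).
After α: (229, 90).
After α: (225, 88).
Z = 88 is radium.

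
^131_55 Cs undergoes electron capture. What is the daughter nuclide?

Xe-131

Electron capture: mass number changes by +0, atomic number by -1.
A: 131 = 131; Z: 55 − 1 = 54.
Z = 54 is xenon, so the daughter is ^131_54 Xe.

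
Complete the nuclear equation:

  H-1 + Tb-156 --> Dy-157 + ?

gamma ray

Conserve mass number: 1 + 156 = 157 + A, so A = 0.
Conserve atomic number: 1 + 65 = 66 + Z, so Z = 0.
A = 0 and Z = 0 is γ — a gamma ray.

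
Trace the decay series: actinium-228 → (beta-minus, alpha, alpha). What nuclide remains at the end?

Start: (A, Z) = (228, 89).
After β⁻: (228, 90).
After α: (224, 88).
After α: (220, 86).
Z = 86 is radon.

Rn-220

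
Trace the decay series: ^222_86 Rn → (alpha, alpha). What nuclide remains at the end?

Start: (A, Z) = (222, 86).
After α: (218, 84).
After α: (214, 82).
Z = 82 is lead.

Pb-214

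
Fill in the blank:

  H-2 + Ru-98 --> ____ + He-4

Tc-96

Conserve mass number: 2 + 98 = A + 4, so A = 96.
Conserve atomic number: 1 + 44 = Z + 2, so Z = 43.
Z = 43 is technetium, so the species is Tc-96.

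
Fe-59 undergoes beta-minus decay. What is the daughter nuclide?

Co-59

Beta-minus decay: mass number changes by +0, atomic number by +1.
A: 59 = 59; Z: 26 + 1 = 27.
Z = 27 is cobalt, so the daughter is Co-59.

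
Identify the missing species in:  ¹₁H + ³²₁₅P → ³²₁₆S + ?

neutron

Conserve mass number: 1 + 32 = 32 + A, so A = 1.
Conserve atomic number: 1 + 15 = 16 + Z, so Z = 0.
A = 1 and Z = 0 is ¹₀n — a neutron.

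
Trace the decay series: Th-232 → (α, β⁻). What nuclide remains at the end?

Ac-228

Start: (A, Z) = (232, 90).
After α: (228, 88).
After β⁻: (228, 89).
Z = 89 is actinium.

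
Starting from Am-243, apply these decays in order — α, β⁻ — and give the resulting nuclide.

Pu-239

Start: (A, Z) = (243, 95).
After α: (239, 93).
After β⁻: (239, 94).
Z = 94 is plutonium.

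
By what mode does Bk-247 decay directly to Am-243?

alpha decay

ΔA = 243 − 247 = -4; ΔZ = 95 − 97 = -2.
A drops by 4 and Z drops by 2 — the signature of alpha emission.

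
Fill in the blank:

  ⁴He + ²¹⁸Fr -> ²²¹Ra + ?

Conserve mass number: 4 + 218 = 221 + A, so A = 1.
Conserve atomic number: 2 + 87 = 88 + Z, so Z = 1.
A = 1 and Z = 1 is ¹H — a proton.

proton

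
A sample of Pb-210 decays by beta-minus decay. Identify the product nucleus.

Bi-210

Beta-minus decay: mass number changes by +0, atomic number by +1.
A: 210 = 210; Z: 82 + 1 = 83.
Z = 83 is bismuth, so the daughter is Bi-210.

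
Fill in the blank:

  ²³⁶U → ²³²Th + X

alpha particle

Conserve mass number: 236 = 232 + A, so A = 4.
Conserve atomic number: 92 = 90 + Z, so Z = 2.
A = 4 and Z = 2 is ⁴He — an alpha particle.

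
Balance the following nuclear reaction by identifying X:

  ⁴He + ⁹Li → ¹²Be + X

Conserve mass number: 4 + 9 = 12 + A, so A = 1.
Conserve atomic number: 2 + 3 = 4 + Z, so Z = 1.
A = 1 and Z = 1 is ¹H — a proton.

proton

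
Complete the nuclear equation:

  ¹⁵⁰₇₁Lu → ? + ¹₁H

Yb-149

Conserve mass number: 150 = A + 1, so A = 149.
Conserve atomic number: 71 = Z + 1, so Z = 70.
Z = 70 is ytterbium, so the species is ¹⁴⁹₇₀Yb.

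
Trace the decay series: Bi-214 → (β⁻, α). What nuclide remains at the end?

Pb-210

Start: (A, Z) = (214, 83).
After β⁻: (214, 84).
After α: (210, 82).
Z = 82 is lead.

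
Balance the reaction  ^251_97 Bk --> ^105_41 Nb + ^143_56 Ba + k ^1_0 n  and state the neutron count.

Conserve mass number: 251 = 105 + 143 + k, so k = 251 − 248 = 3.
Check atomic number: 97 = 41 + 56 + 0 = 97. ✓

3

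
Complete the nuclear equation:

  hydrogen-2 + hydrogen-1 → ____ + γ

Conserve mass number: 2 + 1 = A + 0, so A = 3.
Conserve atomic number: 1 + 1 = Z + 0, so Z = 2.
Z = 2 is helium, so the species is helium-3.

He-3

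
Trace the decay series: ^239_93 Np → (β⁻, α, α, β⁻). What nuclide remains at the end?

Start: (A, Z) = (239, 93).
After β⁻: (239, 94).
After α: (235, 92).
After α: (231, 90).
After β⁻: (231, 91).
Z = 91 is protactinium.

Pa-231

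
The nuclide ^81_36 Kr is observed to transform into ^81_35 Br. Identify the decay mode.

beta-plus decay or electron capture

ΔA = 81 − 81 = 0; ΔZ = 35 − 36 = -1.
A is unchanged and Z drops by 1 — a proton has become a neutron (β⁺ emission or electron capture).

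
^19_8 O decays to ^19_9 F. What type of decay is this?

ΔA = 19 − 19 = 0; ΔZ = 9 − 8 = +1.
A is unchanged and Z rises by 1 — a neutron has become a proton (β⁻ decay).

beta-minus decay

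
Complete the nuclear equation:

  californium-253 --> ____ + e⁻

Conserve mass number: 253 = A + 0, so A = 253.
Conserve atomic number: 98 = Z − 1, so Z = 99.
Z = 99 is einsteinium, so the species is einsteinium-253.

Es-253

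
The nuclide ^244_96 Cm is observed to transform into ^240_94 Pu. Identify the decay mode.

ΔA = 240 − 244 = -4; ΔZ = 94 − 96 = -2.
A drops by 4 and Z drops by 2 — the signature of alpha emission.

alpha decay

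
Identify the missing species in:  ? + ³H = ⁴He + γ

proton

Conserve mass number: A + 3 = 4 + 0, so A = 1.
Conserve atomic number: Z + 1 = 2 + 0, so Z = 1.
A = 1 and Z = 1 is ¹H — a proton.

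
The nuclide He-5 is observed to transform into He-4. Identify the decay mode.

ΔA = 4 − 5 = -1; ΔZ = 2 − 2 = +0.
A drops by 1 with Z unchanged — a neutron was emitted.

neutron emission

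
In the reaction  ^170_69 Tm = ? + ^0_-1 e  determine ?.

Conserve mass number: 170 = A + 0, so A = 170.
Conserve atomic number: 69 = Z − 1, so Z = 70.
Z = 70 is ytterbium, so the species is ^170_70 Yb.

Yb-170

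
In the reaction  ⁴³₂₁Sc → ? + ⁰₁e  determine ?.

Conserve mass number: 43 = A + 0, so A = 43.
Conserve atomic number: 21 = Z + 1, so Z = 20.
Z = 20 is calcium, so the species is ⁴³₂₀Ca.

Ca-43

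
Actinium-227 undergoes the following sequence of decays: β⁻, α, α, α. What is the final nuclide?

Po-215

Start: (A, Z) = (227, 89).
After β⁻: (227, 90).
After α: (223, 88).
After α: (219, 86).
After α: (215, 84).
Z = 84 is polonium.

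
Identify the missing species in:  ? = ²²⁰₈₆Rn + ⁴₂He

Conserve mass number: A = 220 + 4, so A = 224.
Conserve atomic number: Z = 86 + 2, so Z = 88.
Z = 88 is radium, so the species is ²²⁴₈₈Ra.

Ra-224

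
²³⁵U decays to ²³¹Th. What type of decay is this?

alpha decay

ΔA = 231 − 235 = -4; ΔZ = 90 − 92 = -2.
A drops by 4 and Z drops by 2 — the signature of alpha emission.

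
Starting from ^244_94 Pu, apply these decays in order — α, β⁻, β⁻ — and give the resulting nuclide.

Start: (A, Z) = (244, 94).
After α: (240, 92).
After β⁻: (240, 93).
After β⁻: (240, 94).
Z = 94 is plutonium.

Pu-240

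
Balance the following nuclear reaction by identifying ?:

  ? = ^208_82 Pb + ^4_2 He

Po-212

Conserve mass number: A = 208 + 4, so A = 212.
Conserve atomic number: Z = 82 + 2, so Z = 84.
Z = 84 is polonium, so the species is ^212_84 Po.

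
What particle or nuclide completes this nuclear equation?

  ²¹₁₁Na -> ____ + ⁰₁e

Ne-21

Conserve mass number: 21 = A + 0, so A = 21.
Conserve atomic number: 11 = Z + 1, so Z = 10.
Z = 10 is neon, so the species is ²¹₁₀Ne.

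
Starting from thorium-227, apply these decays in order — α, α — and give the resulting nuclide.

Rn-219

Start: (A, Z) = (227, 90).
After α: (223, 88).
After α: (219, 86).
Z = 86 is radon.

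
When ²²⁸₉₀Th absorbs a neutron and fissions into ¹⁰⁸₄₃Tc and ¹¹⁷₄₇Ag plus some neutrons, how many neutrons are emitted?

4

Conserve mass number: 229 = 108 + 117 + k, so k = 229 − 225 = 4.
Check atomic number: 90 = 43 + 47 + 0 = 90. ✓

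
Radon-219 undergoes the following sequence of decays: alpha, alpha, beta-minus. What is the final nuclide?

Start: (A, Z) = (219, 86).
After α: (215, 84).
After α: (211, 82).
After β⁻: (211, 83).
Z = 83 is bismuth.

Bi-211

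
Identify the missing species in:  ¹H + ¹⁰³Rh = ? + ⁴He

Ru-100

Conserve mass number: 1 + 103 = A + 4, so A = 100.
Conserve atomic number: 1 + 45 = Z + 2, so Z = 44.
Z = 44 is ruthenium, so the species is ¹⁰⁰Ru.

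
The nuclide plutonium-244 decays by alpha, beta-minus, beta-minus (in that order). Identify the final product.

Pu-240

Start: (A, Z) = (244, 94).
After α: (240, 92).
After β⁻: (240, 93).
After β⁻: (240, 94).
Z = 94 is plutonium.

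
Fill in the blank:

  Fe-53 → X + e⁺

Conserve mass number: 53 = A + 0, so A = 53.
Conserve atomic number: 26 = Z + 1, so Z = 25.
Z = 25 is manganese, so the species is Mn-53.

Mn-53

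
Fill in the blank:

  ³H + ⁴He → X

Conserve mass number: 3 + 4 = A, so A = 7.
Conserve atomic number: 1 + 2 = Z, so Z = 3.
Z = 3 is lithium, so the species is ⁷Li.

Li-7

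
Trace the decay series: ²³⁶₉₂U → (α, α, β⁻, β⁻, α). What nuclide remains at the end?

Ra-224

Start: (A, Z) = (236, 92).
After α: (232, 90).
After α: (228, 88).
After β⁻: (228, 89).
After β⁻: (228, 90).
After α: (224, 88).
Z = 88 is radium.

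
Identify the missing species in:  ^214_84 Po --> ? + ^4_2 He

Conserve mass number: 214 = A + 4, so A = 210.
Conserve atomic number: 84 = Z + 2, so Z = 82.
Z = 82 is lead, so the species is ^210_82 Pb.

Pb-210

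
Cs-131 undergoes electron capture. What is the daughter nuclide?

Electron capture: mass number changes by +0, atomic number by -1.
A: 131 = 131; Z: 55 − 1 = 54.
Z = 54 is xenon, so the daughter is Xe-131.

Xe-131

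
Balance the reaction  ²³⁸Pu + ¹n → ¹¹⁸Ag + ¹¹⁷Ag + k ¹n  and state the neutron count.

Conserve mass number: 239 = 118 + 117 + k, so k = 239 − 235 = 4.
Check atomic number: 94 = 47 + 47 + 0 = 94. ✓

4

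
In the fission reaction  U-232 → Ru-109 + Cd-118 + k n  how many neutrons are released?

Conserve mass number: 232 = 109 + 118 + k, so k = 232 − 227 = 5.
Check atomic number: 92 = 44 + 48 + 0 = 92. ✓

5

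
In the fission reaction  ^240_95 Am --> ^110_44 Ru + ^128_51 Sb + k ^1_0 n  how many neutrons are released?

Conserve mass number: 240 = 110 + 128 + k, so k = 240 − 238 = 2.
Check atomic number: 95 = 44 + 51 + 0 = 95. ✓

2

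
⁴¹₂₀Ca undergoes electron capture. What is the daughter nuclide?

K-41

Electron capture: mass number changes by +0, atomic number by -1.
A: 41 = 41; Z: 20 − 1 = 19.
Z = 19 is potassium, so the daughter is ⁴¹₁₉K.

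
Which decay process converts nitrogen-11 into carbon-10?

ΔA = 10 − 11 = -1; ΔZ = 6 − 7 = -1.
A drops by 1 and Z drops by 1 — a proton was emitted.

proton emission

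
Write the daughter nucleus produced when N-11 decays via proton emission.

C-10

Proton emission: mass number changes by -1, atomic number by -1.
A: 11 − 1 = 10; Z: 7 − 1 = 6.
Z = 6 is carbon, so the daughter is C-10.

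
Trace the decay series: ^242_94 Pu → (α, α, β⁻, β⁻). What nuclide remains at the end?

U-234

Start: (A, Z) = (242, 94).
After α: (238, 92).
After α: (234, 90).
After β⁻: (234, 91).
After β⁻: (234, 92).
Z = 92 is uranium.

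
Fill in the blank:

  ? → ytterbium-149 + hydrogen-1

Lu-150

Conserve mass number: A = 149 + 1, so A = 150.
Conserve atomic number: Z = 70 + 1, so Z = 71.
Z = 71 is lutetium, so the species is lutetium-150.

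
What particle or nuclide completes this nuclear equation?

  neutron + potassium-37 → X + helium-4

Cl-34

Conserve mass number: 1 + 37 = A + 4, so A = 34.
Conserve atomic number: 0 + 19 = Z + 2, so Z = 17.
Z = 17 is chlorine, so the species is chlorine-34.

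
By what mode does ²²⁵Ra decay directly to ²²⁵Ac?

ΔA = 225 − 225 = 0; ΔZ = 89 − 88 = +1.
A is unchanged and Z rises by 1 — a neutron has become a proton (β⁻ decay).

beta-minus decay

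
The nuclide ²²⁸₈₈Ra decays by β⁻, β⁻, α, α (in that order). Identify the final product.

Rn-220

Start: (A, Z) = (228, 88).
After β⁻: (228, 89).
After β⁻: (228, 90).
After α: (224, 88).
After α: (220, 86).
Z = 86 is radon.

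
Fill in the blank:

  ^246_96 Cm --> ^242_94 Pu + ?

alpha particle

Conserve mass number: 246 = 242 + A, so A = 4.
Conserve atomic number: 96 = 94 + Z, so Z = 2.
A = 4 and Z = 2 is ^4_2 He — an alpha particle.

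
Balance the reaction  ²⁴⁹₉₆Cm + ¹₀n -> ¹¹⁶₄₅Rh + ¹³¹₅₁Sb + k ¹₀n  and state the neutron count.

Conserve mass number: 250 = 116 + 131 + k, so k = 250 − 247 = 3.
Check atomic number: 96 = 45 + 51 + 0 = 96. ✓

3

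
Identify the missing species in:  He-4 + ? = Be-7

He-3

Conserve mass number: 4 + A = 7, so A = 3.
Conserve atomic number: 2 + Z = 4, so Z = 2.
Z = 2 is helium, so the species is He-3.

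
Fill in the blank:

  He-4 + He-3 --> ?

Conserve mass number: 4 + 3 = A, so A = 7.
Conserve atomic number: 2 + 2 = Z, so Z = 4.
Z = 4 is beryllium, so the species is Be-7.

Be-7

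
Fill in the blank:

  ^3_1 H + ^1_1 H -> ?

He-4

Conserve mass number: 3 + 1 = A, so A = 4.
Conserve atomic number: 1 + 1 = Z, so Z = 2.
A = 4 and Z = 2 is ^4_2 He — an alpha particle.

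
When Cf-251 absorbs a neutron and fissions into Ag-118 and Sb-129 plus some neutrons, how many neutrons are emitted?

5

Conserve mass number: 252 = 118 + 129 + k, so k = 252 − 247 = 5.
Check atomic number: 98 = 47 + 51 + 0 = 98. ✓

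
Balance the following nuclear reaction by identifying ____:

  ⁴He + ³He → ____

Be-7

Conserve mass number: 4 + 3 = A, so A = 7.
Conserve atomic number: 2 + 2 = Z, so Z = 4.
Z = 4 is beryllium, so the species is ⁷Be.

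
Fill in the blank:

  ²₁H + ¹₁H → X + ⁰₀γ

Conserve mass number: 2 + 1 = A + 0, so A = 3.
Conserve atomic number: 1 + 1 = Z + 0, so Z = 2.
Z = 2 is helium, so the species is ³₂He.

He-3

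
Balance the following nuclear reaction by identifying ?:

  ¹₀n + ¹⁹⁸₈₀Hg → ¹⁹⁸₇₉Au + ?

proton

Conserve mass number: 1 + 198 = 198 + A, so A = 1.
Conserve atomic number: 0 + 80 = 79 + Z, so Z = 1.
A = 1 and Z = 1 is ¹₁H — a proton.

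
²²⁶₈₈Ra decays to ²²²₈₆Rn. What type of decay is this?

alpha decay

ΔA = 222 − 226 = -4; ΔZ = 86 − 88 = -2.
A drops by 4 and Z drops by 2 — the signature of alpha emission.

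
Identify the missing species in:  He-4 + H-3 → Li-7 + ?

gamma ray

Conserve mass number: 4 + 3 = 7 + A, so A = 0.
Conserve atomic number: 2 + 1 = 3 + Z, so Z = 0.
A = 0 and Z = 0 is γ — a gamma ray.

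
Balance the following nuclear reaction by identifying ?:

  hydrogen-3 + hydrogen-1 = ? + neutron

Conserve mass number: 3 + 1 = A + 1, so A = 3.
Conserve atomic number: 1 + 1 = Z + 0, so Z = 2.
Z = 2 is helium, so the species is helium-3.

He-3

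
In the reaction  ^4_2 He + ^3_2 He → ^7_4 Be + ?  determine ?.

gamma ray

Conserve mass number: 4 + 3 = 7 + A, so A = 0.
Conserve atomic number: 2 + 2 = 4 + Z, so Z = 0.
A = 0 and Z = 0 is ^0_0 γ — a gamma ray.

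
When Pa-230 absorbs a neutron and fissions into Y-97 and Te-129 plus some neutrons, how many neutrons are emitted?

Conserve mass number: 231 = 97 + 129 + k, so k = 231 − 226 = 5.
Check atomic number: 91 = 39 + 52 + 0 = 91. ✓

5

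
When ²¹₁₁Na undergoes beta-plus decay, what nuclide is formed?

Ne-21

Beta-plus decay: mass number changes by +0, atomic number by -1.
A: 21 = 21; Z: 11 − 1 = 10.
Z = 10 is neon, so the daughter is ²¹₁₀Ne.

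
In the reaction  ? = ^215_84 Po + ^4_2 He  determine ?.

Conserve mass number: A = 215 + 4, so A = 219.
Conserve atomic number: Z = 84 + 2, so Z = 86.
Z = 86 is radon, so the species is ^219_86 Rn.

Rn-219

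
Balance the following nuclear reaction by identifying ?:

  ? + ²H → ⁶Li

alpha particle

Conserve mass number: A + 2 = 6, so A = 4.
Conserve atomic number: Z + 1 = 3, so Z = 2.
A = 4 and Z = 2 is ⁴He — an alpha particle.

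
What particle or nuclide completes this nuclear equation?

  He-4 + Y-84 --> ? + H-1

Zr-87

Conserve mass number: 4 + 84 = A + 1, so A = 87.
Conserve atomic number: 2 + 39 = Z + 1, so Z = 40.
Z = 40 is zirconium, so the species is Zr-87.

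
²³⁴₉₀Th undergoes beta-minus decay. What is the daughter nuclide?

Pa-234

Beta-minus decay: mass number changes by +0, atomic number by +1.
A: 234 = 234; Z: 90 + 1 = 91.
Z = 91 is protactinium, so the daughter is ²³⁴₉₁Pa.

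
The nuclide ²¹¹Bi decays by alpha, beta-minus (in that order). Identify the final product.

Pb-207

Start: (A, Z) = (211, 83).
After α: (207, 81).
After β⁻: (207, 82).
Z = 82 is lead.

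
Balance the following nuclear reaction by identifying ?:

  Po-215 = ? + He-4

Pb-211

Conserve mass number: 215 = A + 4, so A = 211.
Conserve atomic number: 84 = Z + 2, so Z = 82.
Z = 82 is lead, so the species is Pb-211.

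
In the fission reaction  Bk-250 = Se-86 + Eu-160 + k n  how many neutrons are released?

Conserve mass number: 250 = 86 + 160 + k, so k = 250 − 246 = 4.
Check atomic number: 97 = 34 + 63 + 0 = 97. ✓

4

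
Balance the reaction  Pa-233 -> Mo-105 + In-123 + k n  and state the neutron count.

5

Conserve mass number: 233 = 105 + 123 + k, so k = 233 − 228 = 5.
Check atomic number: 91 = 42 + 49 + 0 = 91. ✓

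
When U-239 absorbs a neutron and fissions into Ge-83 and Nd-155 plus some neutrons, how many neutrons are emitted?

Conserve mass number: 240 = 83 + 155 + k, so k = 240 − 238 = 2.
Check atomic number: 92 = 32 + 60 + 0 = 92. ✓

2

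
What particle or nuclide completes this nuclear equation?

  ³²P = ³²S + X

beta-minus particle

Conserve mass number: 32 = 32 + A, so A = 0.
Conserve atomic number: 15 = 16 + Z, so Z = -1.
A = 0 and Z = -1 is e⁻ — a beta-minus particle.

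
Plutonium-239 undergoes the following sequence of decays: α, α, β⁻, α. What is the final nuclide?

Start: (A, Z) = (239, 94).
After α: (235, 92).
After α: (231, 90).
After β⁻: (231, 91).
After α: (227, 89).
Z = 89 is actinium.

Ac-227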